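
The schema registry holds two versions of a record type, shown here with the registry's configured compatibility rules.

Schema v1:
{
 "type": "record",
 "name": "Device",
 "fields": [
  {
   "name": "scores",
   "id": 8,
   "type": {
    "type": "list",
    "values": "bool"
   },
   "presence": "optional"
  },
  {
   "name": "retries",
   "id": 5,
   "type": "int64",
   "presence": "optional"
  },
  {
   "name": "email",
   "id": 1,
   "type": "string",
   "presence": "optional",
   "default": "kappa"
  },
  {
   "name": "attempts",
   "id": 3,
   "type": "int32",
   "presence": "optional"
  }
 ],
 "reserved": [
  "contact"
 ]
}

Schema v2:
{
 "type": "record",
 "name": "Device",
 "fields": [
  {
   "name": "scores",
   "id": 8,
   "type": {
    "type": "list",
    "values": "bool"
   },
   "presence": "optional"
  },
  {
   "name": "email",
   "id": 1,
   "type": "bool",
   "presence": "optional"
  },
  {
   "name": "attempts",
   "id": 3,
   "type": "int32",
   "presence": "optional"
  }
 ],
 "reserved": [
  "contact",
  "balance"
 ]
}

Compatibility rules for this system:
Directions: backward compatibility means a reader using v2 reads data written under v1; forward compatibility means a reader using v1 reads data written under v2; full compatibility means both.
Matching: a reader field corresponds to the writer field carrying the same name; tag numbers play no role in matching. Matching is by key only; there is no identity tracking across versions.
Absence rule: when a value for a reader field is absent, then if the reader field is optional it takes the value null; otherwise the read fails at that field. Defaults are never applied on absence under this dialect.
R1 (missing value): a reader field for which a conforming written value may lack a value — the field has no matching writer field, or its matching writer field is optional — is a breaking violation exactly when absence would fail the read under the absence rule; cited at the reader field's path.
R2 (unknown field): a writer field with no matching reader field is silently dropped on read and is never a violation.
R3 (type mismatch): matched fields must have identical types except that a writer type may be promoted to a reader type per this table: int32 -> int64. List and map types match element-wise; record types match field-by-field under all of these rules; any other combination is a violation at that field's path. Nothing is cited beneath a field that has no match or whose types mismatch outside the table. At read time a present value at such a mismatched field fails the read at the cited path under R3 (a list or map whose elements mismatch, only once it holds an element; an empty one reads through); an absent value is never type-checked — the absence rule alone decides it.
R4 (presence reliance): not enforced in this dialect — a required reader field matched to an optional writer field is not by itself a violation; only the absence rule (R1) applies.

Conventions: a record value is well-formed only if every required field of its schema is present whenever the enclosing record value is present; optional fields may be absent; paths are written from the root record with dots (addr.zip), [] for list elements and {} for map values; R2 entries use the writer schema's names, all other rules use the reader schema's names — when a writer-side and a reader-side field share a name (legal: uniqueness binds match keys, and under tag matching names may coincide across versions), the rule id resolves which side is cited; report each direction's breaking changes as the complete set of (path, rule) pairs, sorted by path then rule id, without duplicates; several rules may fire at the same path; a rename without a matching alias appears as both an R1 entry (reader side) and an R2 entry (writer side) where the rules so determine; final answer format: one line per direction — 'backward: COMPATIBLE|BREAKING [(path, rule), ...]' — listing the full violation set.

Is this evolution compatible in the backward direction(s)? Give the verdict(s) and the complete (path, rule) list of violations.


backward: BREAKING [(email, R3)]

each type pair in Device: writer, then reader
checking backward for Device: reader v2 against writer v1:
  writer optional, list<bool> -> list<bool>: reader scores maps from writer scores
  writer optional, string -> bool: reader email maps from writer email
  writer optional, int32 -> int32: reader attempts maps from writer attempts
  retries (writer side), unknown to reader
  R3 fires at email
  => backward: BREAKING (1)
ruling out the remaining Device differences:
  removed field retries from record Device -> no rule fires on it in Device's dialect; the asked verdict holds


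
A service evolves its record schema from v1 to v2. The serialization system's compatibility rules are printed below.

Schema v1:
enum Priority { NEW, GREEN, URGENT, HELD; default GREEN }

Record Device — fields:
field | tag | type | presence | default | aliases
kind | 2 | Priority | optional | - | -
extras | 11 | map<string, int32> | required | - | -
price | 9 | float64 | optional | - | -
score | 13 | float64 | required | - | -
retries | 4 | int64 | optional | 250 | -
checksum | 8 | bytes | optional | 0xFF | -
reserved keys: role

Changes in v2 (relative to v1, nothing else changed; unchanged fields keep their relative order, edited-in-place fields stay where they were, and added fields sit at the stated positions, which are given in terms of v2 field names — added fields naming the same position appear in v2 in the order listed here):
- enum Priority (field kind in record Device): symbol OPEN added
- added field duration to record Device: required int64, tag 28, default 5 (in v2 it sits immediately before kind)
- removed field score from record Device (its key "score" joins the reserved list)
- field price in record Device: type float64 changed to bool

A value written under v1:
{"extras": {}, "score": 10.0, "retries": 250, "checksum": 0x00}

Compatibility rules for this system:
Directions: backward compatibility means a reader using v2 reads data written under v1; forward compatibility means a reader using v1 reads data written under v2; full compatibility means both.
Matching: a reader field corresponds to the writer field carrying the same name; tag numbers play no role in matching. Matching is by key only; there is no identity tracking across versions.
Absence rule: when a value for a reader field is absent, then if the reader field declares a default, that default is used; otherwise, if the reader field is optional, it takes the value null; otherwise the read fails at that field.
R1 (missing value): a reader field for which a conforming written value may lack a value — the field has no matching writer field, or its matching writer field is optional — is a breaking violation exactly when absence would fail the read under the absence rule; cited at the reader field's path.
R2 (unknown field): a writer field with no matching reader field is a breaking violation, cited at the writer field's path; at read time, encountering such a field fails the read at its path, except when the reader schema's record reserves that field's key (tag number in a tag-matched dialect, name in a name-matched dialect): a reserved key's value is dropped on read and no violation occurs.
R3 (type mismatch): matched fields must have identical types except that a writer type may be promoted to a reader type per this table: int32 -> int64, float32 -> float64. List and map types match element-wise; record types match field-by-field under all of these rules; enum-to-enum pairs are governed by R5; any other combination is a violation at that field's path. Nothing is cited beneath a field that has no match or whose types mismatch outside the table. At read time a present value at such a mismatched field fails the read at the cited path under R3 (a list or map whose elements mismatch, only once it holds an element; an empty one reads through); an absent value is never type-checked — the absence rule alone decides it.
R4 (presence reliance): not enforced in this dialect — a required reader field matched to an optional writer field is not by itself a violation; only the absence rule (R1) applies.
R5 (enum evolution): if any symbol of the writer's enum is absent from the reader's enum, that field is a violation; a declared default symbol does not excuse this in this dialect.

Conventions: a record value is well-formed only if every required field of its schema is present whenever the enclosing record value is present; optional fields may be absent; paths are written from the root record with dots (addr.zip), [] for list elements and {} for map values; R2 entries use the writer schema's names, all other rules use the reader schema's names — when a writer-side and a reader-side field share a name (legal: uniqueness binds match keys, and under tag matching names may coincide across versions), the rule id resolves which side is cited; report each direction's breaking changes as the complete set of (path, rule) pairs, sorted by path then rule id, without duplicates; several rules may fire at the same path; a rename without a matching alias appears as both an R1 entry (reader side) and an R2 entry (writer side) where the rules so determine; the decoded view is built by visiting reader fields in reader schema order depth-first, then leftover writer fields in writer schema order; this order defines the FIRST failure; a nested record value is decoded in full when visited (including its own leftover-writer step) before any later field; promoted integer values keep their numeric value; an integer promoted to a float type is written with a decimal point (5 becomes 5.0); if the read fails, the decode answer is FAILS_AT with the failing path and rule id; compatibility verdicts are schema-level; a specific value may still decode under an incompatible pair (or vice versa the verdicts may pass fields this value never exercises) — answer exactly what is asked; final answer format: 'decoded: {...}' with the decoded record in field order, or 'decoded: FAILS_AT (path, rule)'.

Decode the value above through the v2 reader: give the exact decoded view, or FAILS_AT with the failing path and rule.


arrows below run writer -> reader for Device
migrating the Device value to v2:
  duration := 5 (no value, default fills)
  kind := null (not supplied -> null)
  extras := {}
  price := null (not supplied -> null)
  retries := 250
  checksum := 0x00
  writer score: reserved -> dropped
  => decoded: {"duration": 5, "kind": null, "extras": {}, "price": null, "retries": 250, "checksum": 0x00}
checking off the Device differences that do not matter here:
  enum Priority (field kind in record Device): symbol OPEN added -> matters for Device compatibility verdicts, not for this value's decode
  field price in record Device: type float64 changed to bool -> matters for Device compatibility verdicts, not for this value's decode

decoded: {"duration": 5, "kind": null, "extras": {}, "price": null, "retries": 250, "checksum": 0x00}


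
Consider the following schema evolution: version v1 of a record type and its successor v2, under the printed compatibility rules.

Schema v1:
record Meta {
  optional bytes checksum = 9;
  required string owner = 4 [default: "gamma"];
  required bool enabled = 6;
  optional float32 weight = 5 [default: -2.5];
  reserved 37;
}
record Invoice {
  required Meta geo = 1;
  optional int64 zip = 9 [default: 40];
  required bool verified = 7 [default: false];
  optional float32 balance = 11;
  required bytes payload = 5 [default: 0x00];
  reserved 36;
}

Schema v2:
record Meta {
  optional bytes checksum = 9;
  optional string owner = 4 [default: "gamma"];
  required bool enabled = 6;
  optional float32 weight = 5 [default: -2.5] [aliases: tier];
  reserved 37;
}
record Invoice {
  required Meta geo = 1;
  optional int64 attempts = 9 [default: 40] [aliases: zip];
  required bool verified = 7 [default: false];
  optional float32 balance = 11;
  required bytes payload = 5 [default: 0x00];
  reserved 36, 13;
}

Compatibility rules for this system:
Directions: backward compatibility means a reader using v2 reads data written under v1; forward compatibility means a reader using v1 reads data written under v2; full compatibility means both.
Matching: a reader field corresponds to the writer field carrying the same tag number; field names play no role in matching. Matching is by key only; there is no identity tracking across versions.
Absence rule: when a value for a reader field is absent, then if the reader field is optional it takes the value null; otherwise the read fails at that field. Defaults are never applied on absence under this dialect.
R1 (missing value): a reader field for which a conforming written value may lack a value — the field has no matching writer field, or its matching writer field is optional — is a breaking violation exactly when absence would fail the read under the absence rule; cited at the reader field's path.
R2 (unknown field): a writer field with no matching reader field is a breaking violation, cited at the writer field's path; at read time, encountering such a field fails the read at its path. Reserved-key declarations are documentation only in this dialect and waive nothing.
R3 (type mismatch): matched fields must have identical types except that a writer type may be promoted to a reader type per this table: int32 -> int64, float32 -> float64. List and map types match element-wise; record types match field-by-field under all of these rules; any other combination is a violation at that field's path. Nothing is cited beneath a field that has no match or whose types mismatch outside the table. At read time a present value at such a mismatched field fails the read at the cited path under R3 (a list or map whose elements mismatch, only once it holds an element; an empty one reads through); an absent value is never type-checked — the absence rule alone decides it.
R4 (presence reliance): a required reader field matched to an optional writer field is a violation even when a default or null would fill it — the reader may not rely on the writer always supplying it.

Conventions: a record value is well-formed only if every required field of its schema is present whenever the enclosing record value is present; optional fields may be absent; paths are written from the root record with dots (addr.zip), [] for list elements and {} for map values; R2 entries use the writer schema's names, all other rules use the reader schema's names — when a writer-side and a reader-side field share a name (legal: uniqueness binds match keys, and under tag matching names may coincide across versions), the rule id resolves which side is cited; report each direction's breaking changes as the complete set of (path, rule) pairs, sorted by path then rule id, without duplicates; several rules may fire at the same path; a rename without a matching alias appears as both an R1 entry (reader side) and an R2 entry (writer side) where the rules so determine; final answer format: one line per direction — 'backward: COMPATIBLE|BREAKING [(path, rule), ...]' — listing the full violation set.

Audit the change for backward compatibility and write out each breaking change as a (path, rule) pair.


backward: COMPATIBLE []

in Invoice below, arrows point writer -> reader
checking backward for Invoice: reader v2 against writer v1:
  Meta -> Meta, writer required: geo aligns to geo
  int64 -> int64, writer optional: attempts aligns to zip
  bool -> bool, writer required: verified aligns to verified
  float32 -> float32, writer optional: balance aligns to balance
  bytes -> bytes, writer required: payload aligns to payload
  bytes -> bytes, writer optional: geo.checksum aligns to geo.checksum
  string -> string, writer required: geo.owner aligns to geo.owner
  bool -> bool, writer required: geo.enabled aligns to geo.enabled
  float32 -> float32, writer optional: geo.weight aligns to geo.weight
  => no violations; backward on Invoice: COMPATIBLE
the rest of the Invoice diff is inert for this question:
  field owner in record Meta: required changed to optional -> fires only in the forward direction of Invoice, which is not asked here
  renamed field zip to attempts in record Invoice (alias zip declared on the renamed field) -> triggers nothing under Invoice's printed rules — same verdict


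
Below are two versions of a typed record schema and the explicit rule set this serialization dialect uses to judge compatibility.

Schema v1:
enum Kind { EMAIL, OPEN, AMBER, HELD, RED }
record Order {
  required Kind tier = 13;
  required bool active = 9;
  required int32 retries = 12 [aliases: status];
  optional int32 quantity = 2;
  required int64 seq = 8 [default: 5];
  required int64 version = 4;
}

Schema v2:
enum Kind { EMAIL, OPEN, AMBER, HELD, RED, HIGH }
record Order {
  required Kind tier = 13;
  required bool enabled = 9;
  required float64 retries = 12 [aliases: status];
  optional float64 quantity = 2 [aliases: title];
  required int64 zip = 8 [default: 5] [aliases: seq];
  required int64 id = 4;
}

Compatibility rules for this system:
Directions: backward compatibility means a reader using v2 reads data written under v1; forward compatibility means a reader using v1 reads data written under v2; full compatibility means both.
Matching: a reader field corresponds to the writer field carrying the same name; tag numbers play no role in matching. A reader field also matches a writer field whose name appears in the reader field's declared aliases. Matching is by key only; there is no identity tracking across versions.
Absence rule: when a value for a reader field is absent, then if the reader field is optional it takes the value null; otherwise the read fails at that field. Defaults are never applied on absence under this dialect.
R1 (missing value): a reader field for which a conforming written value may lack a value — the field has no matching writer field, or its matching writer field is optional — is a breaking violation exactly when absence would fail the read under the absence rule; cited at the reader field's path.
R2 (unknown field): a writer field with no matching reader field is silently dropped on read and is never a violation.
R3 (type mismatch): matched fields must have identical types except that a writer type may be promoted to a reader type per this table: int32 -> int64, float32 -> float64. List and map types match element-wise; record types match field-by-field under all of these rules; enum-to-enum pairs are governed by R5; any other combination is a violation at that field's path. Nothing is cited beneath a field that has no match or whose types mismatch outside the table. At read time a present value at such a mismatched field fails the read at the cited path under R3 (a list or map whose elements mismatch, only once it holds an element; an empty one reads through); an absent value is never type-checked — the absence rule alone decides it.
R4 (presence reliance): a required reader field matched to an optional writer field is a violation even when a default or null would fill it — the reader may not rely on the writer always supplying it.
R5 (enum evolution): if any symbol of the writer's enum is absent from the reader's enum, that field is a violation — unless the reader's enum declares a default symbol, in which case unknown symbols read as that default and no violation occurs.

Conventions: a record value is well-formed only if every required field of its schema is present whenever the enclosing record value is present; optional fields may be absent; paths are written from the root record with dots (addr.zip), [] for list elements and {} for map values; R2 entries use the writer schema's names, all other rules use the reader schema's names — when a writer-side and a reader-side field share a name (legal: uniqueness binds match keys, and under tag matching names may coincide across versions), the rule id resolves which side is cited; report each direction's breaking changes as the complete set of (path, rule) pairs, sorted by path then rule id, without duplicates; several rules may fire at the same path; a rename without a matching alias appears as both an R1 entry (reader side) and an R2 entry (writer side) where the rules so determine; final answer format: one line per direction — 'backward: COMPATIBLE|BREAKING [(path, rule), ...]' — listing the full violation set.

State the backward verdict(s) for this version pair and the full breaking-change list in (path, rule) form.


each type pair in Order: writer, then reader
backward analysis of Order with v2 as reader and v1 as writer:
  Kind -> Kind, writer required: tier aligns to tier
  enabled has no writer counterpart
  int32 -> float64, writer required: retries aligns to retries
  int32 -> float64, writer optional: quantity aligns to quantity
  int64 -> int64, writer required: zip aligns to seq
  id has no writer counterpart
  writer active: unknown to reader
  writer version: unknown to reader
  R1 fires at enabled
  R1 fires at id
  R3 fires at quantity
  R3 fires at retries
  => 4 violation(s): backward is BREAKING for Order
diffs on Order not affecting the asked answer:
  enum Kind (field tier in record Order): symbol HIGH added -> fires only in the forward direction of Order, which is not asked here
  renamed field seq to zip in record Order (alias seq declared on the renamed field) -> fires only in the forward direction of Order, which is not asked here

backward: BREAKING [(enabled, R1), (id, R1), (quantity, R3), (retries, R3)]


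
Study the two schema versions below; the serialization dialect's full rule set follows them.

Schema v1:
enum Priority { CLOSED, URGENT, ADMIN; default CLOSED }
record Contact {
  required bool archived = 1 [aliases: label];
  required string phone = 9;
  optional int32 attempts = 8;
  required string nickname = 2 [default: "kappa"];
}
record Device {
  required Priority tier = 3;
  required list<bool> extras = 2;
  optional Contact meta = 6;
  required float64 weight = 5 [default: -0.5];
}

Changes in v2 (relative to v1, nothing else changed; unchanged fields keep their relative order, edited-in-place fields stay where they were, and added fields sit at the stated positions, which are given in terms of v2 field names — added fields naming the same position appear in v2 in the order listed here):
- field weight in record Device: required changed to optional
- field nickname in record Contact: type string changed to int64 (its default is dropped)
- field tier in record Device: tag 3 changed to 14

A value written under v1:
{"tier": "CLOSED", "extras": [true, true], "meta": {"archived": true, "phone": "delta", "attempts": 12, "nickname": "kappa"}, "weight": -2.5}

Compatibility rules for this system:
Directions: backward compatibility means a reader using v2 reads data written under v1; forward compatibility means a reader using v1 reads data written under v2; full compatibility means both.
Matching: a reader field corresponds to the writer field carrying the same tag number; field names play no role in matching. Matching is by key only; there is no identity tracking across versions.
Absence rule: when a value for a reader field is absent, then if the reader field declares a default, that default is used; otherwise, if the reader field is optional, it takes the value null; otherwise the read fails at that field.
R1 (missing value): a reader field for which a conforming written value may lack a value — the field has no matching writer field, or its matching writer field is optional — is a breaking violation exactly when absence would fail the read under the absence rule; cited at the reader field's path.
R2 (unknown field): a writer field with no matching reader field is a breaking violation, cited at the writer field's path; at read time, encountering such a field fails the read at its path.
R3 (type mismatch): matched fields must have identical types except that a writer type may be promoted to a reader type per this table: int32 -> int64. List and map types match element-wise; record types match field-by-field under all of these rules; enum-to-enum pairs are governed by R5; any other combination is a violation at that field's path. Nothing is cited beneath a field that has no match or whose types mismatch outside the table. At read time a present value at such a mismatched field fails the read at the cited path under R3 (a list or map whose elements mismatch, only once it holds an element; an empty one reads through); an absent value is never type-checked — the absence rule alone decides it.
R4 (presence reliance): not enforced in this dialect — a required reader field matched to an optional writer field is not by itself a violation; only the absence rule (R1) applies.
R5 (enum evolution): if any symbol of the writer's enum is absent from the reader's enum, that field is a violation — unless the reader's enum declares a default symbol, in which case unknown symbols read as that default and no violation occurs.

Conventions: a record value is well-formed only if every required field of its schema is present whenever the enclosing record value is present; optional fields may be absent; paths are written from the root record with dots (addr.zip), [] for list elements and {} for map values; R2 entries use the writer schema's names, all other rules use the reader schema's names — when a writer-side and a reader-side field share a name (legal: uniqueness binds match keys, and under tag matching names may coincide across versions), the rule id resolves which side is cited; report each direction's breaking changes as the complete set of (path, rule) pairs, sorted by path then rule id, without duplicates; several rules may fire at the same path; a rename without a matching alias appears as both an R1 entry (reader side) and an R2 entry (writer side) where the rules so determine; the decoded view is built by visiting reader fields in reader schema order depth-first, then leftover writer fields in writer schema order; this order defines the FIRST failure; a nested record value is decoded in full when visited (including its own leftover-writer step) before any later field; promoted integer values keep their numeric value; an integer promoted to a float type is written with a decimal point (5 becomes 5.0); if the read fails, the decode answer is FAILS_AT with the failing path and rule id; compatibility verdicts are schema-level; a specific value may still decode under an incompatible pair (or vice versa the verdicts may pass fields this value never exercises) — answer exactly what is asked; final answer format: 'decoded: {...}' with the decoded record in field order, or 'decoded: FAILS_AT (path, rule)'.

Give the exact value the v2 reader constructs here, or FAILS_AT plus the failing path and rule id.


decoded: FAILS_AT (tier, R1)

the writer's type comes first in each Device pair
decode (reader v2):
  read fails at tier under R1 (no fill)
  => FAILS_AT (tier, R1)
checking off the Device differences that do not matter here:
  field weight in record Device: required changed to optional -> triggers nothing under the printed rules; the Device answer is the same either way
  field nickname in record Contact: type string changed to int64 (its default is dropped) -> changes Device's schema-level verdicts only — the decode of this value is the same


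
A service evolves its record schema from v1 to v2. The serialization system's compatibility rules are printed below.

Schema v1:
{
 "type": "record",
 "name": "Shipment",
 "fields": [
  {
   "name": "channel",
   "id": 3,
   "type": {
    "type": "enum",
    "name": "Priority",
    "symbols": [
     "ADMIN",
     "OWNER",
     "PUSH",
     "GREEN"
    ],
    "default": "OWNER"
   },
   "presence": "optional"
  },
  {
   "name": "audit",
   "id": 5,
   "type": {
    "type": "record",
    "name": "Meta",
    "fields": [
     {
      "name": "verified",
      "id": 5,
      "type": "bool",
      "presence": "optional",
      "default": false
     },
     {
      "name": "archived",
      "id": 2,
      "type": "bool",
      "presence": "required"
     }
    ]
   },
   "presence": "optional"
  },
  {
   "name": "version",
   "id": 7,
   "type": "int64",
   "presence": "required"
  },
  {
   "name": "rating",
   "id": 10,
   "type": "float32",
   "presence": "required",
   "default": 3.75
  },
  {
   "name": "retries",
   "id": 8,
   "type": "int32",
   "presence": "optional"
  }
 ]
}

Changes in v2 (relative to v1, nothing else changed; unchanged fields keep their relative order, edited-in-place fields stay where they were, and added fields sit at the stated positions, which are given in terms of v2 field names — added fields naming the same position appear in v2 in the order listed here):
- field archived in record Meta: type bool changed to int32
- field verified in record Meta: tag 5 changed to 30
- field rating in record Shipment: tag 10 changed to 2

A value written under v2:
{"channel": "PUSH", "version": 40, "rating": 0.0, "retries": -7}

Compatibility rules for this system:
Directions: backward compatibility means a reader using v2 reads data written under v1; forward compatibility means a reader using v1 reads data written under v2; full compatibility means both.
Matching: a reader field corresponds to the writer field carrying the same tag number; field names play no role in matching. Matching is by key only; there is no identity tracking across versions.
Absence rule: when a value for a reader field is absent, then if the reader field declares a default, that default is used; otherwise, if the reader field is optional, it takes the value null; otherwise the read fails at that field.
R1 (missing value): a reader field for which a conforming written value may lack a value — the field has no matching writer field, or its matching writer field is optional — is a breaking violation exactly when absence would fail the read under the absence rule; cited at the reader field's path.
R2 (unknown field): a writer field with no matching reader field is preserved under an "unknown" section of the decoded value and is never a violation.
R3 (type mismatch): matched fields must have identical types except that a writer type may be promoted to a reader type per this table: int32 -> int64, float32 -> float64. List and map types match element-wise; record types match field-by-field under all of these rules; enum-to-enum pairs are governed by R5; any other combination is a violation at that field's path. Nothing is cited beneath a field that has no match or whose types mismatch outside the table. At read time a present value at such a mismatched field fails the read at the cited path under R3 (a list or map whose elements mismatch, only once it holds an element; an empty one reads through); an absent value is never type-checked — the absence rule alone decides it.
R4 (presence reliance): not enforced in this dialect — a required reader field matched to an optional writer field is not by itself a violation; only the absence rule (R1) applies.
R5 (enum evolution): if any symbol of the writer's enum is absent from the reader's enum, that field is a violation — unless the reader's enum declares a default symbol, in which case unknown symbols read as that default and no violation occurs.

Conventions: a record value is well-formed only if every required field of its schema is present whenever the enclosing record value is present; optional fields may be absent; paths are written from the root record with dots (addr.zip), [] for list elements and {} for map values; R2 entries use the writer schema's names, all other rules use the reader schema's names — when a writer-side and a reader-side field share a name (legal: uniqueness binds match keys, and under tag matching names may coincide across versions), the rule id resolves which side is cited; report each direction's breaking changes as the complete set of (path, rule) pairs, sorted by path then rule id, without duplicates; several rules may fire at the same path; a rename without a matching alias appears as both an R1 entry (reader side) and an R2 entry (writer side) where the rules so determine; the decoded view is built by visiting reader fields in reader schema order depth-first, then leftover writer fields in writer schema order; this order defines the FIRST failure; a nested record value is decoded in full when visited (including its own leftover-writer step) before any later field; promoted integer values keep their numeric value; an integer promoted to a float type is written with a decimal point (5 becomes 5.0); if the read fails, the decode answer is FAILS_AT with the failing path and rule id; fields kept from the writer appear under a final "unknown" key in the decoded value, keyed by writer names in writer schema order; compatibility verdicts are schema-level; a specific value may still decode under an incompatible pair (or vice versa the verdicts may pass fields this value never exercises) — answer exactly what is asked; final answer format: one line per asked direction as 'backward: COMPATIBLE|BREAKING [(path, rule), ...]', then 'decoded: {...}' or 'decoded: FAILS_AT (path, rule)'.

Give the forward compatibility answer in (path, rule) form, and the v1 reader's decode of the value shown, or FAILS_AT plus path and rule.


the writer's type comes first in each Shipment pair
forward analysis of Shipment with v1 as reader and v2 as writer:
  writer optional, Priority -> Priority: reader channel maps from writer channel
  writer optional, Meta -> Meta: reader audit maps from writer audit
  writer required, int64 -> int64: reader version maps from writer version
  rating has no writer counterpart
  writer optional, int32 -> int32: reader retries maps from writer retries
  writer rating: unknown to reader
  audit.verified has no writer counterpart
  writer required, int32 -> bool: reader audit.archived maps from writer audit.archived
  writer audit.verified: unknown to reader
  rule R3 violated at audit.archived
  => forward: BREAKING (1)
decode walk for Shipment under reader schema v1:
  channel := "PUSH"
  audit := null (not supplied -> null)
  version := 40
  rating := 3.75 (no value, default fills)
  retries := -7
  writer rating: kept under "unknown"
  => decoded: {"channel": "PUSH", "audit": null, "version": 40, "rating": 3.75, "retries": -7, "unknown": {"rating": 0.0}}
ruling out the remaining Shipment differences:
  field verified in record Meta: tag 5 changed to 30 -> inert for the asked Shipment verdict: nothing fires

forward: BREAKING [(audit.archived, R3)]; decoded: {"channel": "PUSH", "audit": null, "version": 40, "rating": 3.75, "retries": -7, "unknown": {"rating": 0.0}}


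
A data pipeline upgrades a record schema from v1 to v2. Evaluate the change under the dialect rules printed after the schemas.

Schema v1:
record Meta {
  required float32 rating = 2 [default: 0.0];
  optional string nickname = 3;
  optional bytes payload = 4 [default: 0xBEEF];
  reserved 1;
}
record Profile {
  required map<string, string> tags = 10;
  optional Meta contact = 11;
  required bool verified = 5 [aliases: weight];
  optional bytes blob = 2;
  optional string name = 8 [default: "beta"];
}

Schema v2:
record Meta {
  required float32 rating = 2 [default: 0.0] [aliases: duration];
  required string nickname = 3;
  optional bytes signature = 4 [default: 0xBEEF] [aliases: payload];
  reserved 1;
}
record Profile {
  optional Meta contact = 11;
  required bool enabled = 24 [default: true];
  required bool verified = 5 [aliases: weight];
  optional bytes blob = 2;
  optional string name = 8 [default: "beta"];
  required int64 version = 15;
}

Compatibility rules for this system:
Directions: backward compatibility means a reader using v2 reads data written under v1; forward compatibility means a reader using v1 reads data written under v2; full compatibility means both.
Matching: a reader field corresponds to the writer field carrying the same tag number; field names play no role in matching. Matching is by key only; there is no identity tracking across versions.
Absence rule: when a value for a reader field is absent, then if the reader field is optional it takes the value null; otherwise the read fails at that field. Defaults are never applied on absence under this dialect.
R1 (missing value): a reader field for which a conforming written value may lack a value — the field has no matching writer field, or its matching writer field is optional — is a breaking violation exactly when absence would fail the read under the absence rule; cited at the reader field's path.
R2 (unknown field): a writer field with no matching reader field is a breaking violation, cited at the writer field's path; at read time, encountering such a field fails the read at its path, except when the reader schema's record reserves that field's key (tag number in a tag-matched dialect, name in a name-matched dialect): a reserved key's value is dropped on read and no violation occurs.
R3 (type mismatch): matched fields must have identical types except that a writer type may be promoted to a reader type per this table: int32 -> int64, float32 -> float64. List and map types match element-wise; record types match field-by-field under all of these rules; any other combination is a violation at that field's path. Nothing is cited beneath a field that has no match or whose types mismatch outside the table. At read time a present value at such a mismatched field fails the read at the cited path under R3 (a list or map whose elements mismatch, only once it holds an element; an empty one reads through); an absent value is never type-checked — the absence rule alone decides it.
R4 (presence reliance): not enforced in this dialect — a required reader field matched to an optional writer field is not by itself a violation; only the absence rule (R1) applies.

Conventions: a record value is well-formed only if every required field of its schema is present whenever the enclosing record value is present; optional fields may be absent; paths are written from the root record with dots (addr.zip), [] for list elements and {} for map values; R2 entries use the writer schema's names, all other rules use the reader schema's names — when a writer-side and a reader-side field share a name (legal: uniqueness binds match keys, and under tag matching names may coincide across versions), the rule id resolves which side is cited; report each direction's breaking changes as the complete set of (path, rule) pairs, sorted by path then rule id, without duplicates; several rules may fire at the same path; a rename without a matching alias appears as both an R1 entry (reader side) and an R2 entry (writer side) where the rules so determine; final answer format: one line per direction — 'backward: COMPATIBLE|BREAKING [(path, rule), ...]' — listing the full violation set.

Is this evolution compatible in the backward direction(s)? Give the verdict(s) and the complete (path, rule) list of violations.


in Profile below, arrows point writer -> reader
checking backward for Profile: reader v2 against writer v1:
  contact: Meta -> Meta, writer optional; from contact
  no writer field matches reader enabled
  verified: bool -> bool, writer required; from verified
  blob: bytes -> bytes, writer optional; from blob
  name: string -> string, writer optional; from name
  no writer field matches reader version
  writer field tags has no reader counterpart
  contact.rating: float32 -> float32, writer required; from contact.rating
  contact.nickname: string -> string, writer optional; from contact.nickname
  contact.signature: bytes -> bytes, writer optional; from contact.payload
  breaking: (contact.nickname, R1)
  breaking: (enabled, R1)
  breaking: (tags, R2)
  breaking: (version, R1)
  => backward verdict for Profile: BREAKING, 4 violation(s)
diffs on Profile not affecting the asked answer:
  renamed field payload to signature in record Meta (alias payload declared on the renamed field) -> inert for the asked Profile verdict: nothing fires

backward: BREAKING [(contact.nickname, R1), (enabled, R1), (tags, R2), (version, R1)]


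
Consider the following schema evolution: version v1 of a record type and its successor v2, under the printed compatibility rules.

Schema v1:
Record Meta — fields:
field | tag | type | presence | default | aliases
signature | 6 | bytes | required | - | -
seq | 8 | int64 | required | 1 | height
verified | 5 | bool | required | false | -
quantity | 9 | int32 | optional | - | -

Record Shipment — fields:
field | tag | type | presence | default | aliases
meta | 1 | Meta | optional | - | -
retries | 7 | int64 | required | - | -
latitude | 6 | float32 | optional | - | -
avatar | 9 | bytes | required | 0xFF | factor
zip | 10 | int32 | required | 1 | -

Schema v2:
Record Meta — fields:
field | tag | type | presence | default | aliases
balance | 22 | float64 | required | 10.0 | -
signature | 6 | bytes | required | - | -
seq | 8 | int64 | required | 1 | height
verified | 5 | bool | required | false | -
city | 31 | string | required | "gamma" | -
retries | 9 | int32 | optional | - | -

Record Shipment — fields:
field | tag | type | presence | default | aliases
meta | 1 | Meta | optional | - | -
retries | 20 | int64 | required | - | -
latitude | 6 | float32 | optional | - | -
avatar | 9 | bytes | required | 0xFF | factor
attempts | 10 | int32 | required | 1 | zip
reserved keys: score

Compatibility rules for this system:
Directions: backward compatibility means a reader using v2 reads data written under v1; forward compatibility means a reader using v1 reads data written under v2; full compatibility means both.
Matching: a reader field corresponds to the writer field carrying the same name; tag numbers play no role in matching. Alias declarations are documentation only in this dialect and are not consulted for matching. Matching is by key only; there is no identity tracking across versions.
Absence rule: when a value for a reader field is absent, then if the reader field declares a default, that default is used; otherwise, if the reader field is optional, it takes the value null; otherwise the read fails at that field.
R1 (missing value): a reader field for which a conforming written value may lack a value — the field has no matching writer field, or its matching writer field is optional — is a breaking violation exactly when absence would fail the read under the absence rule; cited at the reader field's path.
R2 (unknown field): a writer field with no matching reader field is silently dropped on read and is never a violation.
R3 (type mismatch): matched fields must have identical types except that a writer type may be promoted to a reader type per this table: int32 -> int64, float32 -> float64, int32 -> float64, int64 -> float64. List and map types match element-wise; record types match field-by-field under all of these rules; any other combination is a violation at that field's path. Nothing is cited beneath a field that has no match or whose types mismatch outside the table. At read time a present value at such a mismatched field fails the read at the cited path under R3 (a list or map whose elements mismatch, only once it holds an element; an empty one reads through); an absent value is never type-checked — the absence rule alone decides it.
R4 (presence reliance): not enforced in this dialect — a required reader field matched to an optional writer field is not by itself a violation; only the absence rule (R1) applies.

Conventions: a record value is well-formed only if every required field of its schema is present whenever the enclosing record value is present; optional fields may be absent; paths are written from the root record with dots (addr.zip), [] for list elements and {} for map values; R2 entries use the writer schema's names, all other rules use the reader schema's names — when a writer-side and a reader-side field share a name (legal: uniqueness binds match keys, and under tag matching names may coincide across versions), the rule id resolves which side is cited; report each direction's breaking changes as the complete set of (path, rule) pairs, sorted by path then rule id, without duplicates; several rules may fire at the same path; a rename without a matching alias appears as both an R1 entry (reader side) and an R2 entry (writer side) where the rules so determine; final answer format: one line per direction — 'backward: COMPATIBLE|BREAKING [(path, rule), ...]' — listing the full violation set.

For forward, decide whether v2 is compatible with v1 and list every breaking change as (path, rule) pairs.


the writer's type comes first in each Shipment pair
forward for Shipment (reader v1, writer v2):
  Meta -> Meta, writer optional: meta aligns to meta
  int64 -> int64, writer required: retries aligns to retries
  float32 -> float32, writer optional: latitude aligns to latitude
  bytes -> bytes, writer required: avatar aligns to avatar
  zip: no writer-side match
  writer field attempts has no reader counterpart
  bytes -> bytes, writer required: meta.signature aligns to meta.signature
  int64 -> int64, writer required: meta.seq aligns to meta.seq
  bool -> bool, writer required: meta.verified aligns to meta.verified
  meta.quantity: no writer-side match
  writer field meta.balance has no reader counterpart
  writer field meta.city has no reader counterpart
  writer field meta.retries has no reader counterpart
  => forward verdict for Shipment: COMPATIBLE, no violations
the other Shipment changes do not affect what is asked:
  renamed field quantity to retries in record Meta -> fires no rule on Shipment, leaving the asked answer as it is
  field retries in record Shipment: tag 7 changed to 20 -> fires no rule on Shipment, leaving the asked answer as it is
  renamed field zip to attempts in record Shipment (alias zip declared on the renamed field) -> fires no rule on Shipment, leaving the asked answer as it is
  added field city to record Meta: required string, tag 31, default "gamma" (in v2 it sits immediately before retries) -> fires no rule on Shipment, leaving the asked answer as it is
  added field balance to record Meta: required float64, tag 22, default 10.0 (in v2 it sits immediately before signature) -> fires no rule on Shipment, leaving the asked answer as it is

forward: COMPATIBLE []
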